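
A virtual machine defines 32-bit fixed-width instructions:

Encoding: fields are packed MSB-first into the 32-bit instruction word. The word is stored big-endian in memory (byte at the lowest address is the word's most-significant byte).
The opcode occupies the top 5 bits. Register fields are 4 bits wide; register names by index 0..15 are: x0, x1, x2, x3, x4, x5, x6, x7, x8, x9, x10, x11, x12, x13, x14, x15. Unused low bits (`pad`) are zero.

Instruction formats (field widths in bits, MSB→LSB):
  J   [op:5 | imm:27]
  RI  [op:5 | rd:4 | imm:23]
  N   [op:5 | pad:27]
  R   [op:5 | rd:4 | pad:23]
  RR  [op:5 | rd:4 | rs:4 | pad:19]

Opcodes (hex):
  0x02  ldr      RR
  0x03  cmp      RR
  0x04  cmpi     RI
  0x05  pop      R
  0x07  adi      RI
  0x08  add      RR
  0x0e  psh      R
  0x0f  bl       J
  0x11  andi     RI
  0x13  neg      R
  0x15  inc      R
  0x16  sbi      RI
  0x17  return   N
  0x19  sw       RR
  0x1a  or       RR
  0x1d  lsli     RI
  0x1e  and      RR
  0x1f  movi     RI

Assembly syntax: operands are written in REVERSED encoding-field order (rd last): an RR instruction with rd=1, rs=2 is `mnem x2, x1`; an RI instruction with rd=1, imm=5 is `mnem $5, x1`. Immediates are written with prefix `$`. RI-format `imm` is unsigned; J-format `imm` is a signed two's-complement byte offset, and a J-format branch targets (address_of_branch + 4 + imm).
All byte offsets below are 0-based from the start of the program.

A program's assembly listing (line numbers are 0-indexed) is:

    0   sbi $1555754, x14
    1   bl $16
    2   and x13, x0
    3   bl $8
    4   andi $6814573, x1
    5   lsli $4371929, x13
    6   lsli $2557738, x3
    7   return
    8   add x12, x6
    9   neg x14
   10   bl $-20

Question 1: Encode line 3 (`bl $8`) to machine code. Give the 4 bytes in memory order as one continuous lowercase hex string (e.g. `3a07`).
78000008

L3: bl op=0xf:5|imm=8:27 ⇒ 0x78000008 ⇒ big 78 00 00 08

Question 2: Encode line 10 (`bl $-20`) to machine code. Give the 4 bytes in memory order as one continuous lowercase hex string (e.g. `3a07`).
L10: bl op=0xf:5|imm=-20:27 ⇒ 0x7fffffec ⇒ big 7f ff ff ec

7fffffec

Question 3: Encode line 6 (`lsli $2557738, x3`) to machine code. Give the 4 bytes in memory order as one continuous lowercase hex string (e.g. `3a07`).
6. lsli fields op=0x1d:5|rd=3:4|imm=2557738:23 → word e9a7072ah → e9 a7 07 2a

e9a7072a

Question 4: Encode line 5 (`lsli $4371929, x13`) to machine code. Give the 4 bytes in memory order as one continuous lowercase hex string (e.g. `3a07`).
eec2b5d9

5. lsli fields op=0x1d:5|rd=13:4|imm=4371929:23 → word eec2b5d9h → ee c2 b5 d9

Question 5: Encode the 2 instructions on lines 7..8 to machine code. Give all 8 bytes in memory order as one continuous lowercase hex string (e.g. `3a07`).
7. return fields op=0x17:5|pad=0:27 → word b8000000h → b8 00 00 00
8. add fields op=0x8:5|rd=6:4|rs=12:4|pad=0:19 → word 43600000h → 43 60 00 00

b800000043600000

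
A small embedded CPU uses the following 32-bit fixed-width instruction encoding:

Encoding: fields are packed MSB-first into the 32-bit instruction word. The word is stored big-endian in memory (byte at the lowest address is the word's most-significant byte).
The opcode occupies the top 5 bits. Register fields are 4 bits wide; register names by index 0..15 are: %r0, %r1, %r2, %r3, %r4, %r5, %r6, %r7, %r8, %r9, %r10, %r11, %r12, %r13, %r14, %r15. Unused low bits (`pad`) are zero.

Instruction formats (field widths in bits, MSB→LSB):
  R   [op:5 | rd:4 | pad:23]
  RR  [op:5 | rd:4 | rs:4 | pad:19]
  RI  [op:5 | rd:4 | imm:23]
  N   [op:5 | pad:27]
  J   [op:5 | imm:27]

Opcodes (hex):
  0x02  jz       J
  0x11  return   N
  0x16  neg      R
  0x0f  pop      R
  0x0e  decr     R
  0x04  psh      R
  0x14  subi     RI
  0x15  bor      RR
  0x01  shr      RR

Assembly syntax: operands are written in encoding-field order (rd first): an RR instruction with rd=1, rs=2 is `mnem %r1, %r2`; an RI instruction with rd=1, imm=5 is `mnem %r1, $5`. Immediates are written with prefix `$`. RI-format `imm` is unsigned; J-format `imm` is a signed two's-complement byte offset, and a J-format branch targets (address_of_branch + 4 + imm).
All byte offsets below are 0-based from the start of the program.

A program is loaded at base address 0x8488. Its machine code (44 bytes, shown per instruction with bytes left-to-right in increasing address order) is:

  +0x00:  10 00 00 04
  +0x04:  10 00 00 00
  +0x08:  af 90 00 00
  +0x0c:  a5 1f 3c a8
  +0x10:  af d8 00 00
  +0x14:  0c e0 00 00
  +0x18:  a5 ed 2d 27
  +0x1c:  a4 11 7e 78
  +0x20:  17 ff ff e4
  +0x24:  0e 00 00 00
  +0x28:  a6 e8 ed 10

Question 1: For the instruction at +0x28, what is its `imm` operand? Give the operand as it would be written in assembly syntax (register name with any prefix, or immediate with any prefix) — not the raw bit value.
[28] a6 e8 ed 10 → 0xa6e8ed10
  opcode bits[31:27]=0x14: subi/RI
  [26:23] rd=13 = %r13
  [22:0] imm=6876432 = $6876432

$6876432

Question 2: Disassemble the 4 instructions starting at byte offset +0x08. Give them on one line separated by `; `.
bor %r15, %r2; subi %r10, $2047144; bor %r15, %r11; shr %r9, %r12

[08] af 90 00 00 → 0xaf900000
  top 5b → 0x15 → bor [RR]
  rd: (w>>23)&0xf=0xf → %r15
  rs: (w>>19)&0xf=0x2 → %r2
[0c] a5 1f 3c a8 → 0xa51f3ca8
  top 5b → 0x14 → subi [RI]
  rd: (w>>23)&0xf=0xa → %r10
  imm: (w>>0)&0x7fffff=0x1f3ca8 → $2047144
[10] af d8 00 00 → 0xafd80000
  top 5b → 0x15 → bor [RR]
  rd: (w>>23)&0xf=0xf → %r15
  rs: (w>>19)&0xf=0xb → %r11
[14] 0c e0 00 00 → 0x0ce00000
  top 5b → 0x1 → shr [RR]
  rd: (w>>23)&0xf=0x9 → %r9
  rs: (w>>19)&0xf=0xc → %r12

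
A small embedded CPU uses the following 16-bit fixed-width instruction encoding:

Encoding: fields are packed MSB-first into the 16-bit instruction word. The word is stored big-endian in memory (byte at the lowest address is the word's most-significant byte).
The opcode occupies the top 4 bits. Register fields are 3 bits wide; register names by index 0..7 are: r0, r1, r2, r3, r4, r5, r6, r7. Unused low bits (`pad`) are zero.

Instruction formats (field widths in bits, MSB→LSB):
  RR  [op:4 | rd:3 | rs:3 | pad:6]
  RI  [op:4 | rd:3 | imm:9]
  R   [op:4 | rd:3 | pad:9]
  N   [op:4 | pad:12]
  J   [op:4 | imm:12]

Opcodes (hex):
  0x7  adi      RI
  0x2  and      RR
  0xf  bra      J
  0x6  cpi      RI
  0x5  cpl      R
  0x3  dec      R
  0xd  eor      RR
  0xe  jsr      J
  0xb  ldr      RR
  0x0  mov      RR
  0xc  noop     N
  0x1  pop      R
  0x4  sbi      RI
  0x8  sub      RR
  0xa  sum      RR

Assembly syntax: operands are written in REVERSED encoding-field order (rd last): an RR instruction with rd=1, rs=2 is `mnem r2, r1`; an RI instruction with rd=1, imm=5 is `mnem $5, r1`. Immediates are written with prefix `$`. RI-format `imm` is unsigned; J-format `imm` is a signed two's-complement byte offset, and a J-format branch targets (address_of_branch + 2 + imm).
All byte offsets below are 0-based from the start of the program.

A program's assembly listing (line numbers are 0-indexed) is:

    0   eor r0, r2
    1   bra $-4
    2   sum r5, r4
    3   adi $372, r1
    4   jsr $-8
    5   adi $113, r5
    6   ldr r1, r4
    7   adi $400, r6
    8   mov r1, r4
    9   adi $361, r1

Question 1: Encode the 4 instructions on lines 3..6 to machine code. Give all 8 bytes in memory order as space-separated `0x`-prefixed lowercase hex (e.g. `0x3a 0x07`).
L3: adi op=0x7:4|rd=1:3|imm=372:9 ⇒ 0x7374 ⇒ big 73 74
L4: jsr op=0xe:4|imm=-8:12 ⇒ 0xeff8 ⇒ big ef f8
L5: adi op=0x7:4|rd=5:3|imm=113:9 ⇒ 0x7a71 ⇒ big 7a 71
L6: ldr op=0xb:4|rd=4:3|rs=1:3|pad=0:6 ⇒ 0xb840 ⇒ big b8 40

0x73 0x74 0xef 0xf8 0x7a 0x71 0xb8 0x40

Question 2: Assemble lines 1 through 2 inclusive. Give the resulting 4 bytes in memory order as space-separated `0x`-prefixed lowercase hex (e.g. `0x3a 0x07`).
1. bra fields op=0xf:4|imm=-4:12 → word fffch → ff fc
2. sum fields op=0xa:4|rd=4:3|rs=5:3|pad=0:6 → word a940h → a9 40

0xff 0xfc 0xa9 0x40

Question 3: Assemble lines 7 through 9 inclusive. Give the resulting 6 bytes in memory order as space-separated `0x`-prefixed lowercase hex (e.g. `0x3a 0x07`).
7. adi fields op=0x7:4|rd=6:3|imm=400:9 → word 7d90h → 7d 90
8. mov fields op=0x0:4|rd=4:3|rs=1:3|pad=0:6 → word 0840h → 08 40
9. adi fields op=0x7:4|rd=1:3|imm=361:9 → word 7369h → 73 69

0x7d 0x90 0x08 0x40 0x73 0x69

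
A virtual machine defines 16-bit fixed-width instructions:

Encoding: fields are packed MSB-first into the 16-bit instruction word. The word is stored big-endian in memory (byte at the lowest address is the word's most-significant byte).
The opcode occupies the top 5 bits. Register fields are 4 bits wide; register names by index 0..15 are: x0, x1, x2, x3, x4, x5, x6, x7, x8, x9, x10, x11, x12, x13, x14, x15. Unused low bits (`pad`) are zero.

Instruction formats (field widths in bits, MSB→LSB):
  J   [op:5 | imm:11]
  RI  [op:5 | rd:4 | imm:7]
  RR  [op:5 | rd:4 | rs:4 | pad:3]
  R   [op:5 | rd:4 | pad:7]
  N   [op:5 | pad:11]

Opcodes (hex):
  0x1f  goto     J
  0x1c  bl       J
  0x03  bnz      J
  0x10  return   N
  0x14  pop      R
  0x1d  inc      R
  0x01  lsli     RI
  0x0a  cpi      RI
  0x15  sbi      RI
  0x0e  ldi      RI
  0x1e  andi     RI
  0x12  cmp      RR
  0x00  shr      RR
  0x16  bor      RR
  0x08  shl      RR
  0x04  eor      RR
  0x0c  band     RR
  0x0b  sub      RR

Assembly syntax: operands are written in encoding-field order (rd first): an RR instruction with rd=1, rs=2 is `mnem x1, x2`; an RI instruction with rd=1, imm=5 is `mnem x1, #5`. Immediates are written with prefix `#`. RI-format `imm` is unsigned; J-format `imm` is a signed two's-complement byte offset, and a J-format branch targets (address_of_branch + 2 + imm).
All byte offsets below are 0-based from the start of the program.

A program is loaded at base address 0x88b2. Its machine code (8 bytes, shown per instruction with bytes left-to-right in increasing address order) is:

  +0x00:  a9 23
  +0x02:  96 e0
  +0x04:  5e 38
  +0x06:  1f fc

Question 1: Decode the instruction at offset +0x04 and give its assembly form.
+0x04: 5e 38 ⇒ word 0x5e38 (big)
  opcode bits[15:11]=0xb: sub/RR
  rd: (w>>7)&0xf=0xc → x12
  rs: (w>>3)&0xf=0x7 → x7

sub x12, x7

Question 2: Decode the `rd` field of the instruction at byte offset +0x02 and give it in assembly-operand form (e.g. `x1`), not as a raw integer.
+0x02: 96 e0 ⇒ word 0x96e0 (big)
  opcode bits[15:11]=0x12: cmp/RR
  [10:7] rd=13 = x13
  [6:3] rs=12 = x12

x13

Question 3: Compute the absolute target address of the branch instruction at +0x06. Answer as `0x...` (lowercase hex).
off 0x06: read 1f fc as big → 0x1ffc
  top 5b → 0x3 → bnz [J]
  [10:0] imm=2044 (s11→-4) = #-4
  target = base 0x88b2 + off 0x06 + 2 + imm -4 = 0x88b6

0x88b6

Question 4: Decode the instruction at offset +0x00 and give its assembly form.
sbi x2, #35

@+00  big-endian(a9 23) = 0xa923
  opcode bits[15:11]=0x15: sbi/RI
  rd@[10:7]=0x2 ⇒ x2
  imm@[6:0]=0x23 ⇒ #35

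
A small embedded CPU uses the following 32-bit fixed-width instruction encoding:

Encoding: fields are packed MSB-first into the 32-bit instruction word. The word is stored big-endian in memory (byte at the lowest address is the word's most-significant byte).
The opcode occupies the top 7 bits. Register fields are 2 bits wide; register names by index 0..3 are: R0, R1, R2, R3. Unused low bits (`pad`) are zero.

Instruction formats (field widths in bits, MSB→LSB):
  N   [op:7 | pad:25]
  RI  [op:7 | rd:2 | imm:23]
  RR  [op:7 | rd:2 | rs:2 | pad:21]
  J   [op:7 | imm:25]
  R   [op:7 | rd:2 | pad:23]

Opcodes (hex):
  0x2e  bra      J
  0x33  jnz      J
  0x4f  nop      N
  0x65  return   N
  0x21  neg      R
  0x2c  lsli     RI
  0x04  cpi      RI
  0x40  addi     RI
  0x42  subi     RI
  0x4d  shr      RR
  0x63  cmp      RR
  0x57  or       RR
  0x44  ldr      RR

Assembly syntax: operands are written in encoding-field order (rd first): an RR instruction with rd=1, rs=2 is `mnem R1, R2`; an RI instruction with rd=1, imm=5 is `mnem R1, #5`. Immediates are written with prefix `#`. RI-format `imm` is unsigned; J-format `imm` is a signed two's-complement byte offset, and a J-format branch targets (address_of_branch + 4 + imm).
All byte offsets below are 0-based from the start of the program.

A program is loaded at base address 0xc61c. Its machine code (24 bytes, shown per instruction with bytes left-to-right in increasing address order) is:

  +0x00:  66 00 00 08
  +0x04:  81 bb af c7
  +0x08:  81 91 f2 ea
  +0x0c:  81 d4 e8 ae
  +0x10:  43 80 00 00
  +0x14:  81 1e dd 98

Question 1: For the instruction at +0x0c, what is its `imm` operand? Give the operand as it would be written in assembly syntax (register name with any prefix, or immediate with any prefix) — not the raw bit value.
+0x0c: 81 d4 e8 ae ⇒ word 0x81d4e8ae (big)
  top 7b → 0x40 → addi [RI]
  rd: (w>>23)&0x3=0x3 → R3
  imm: (w>>0)&0x7fffff=0x54e8ae → #5564590

#5564590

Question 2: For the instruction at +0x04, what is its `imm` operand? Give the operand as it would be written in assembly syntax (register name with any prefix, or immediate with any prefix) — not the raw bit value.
#3911623

@+04  big-endian(81 bb af c7) = 0x81bbafc7
  top 7b → 0x40 → addi [RI]
  rd@[24:23]=0x3 ⇒ R3
  imm@[22:0]=0x3bafc7 ⇒ #3911623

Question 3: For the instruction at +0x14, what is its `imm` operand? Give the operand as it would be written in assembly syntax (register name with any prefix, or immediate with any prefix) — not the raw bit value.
off 0x14: read 81 1e dd 98 as big → 0x811edd98
  top 7b → 0x40 → addi [RI]
  [24:23] rd=2 = R2
  [22:0] imm=2022808 = #2022808

#2022808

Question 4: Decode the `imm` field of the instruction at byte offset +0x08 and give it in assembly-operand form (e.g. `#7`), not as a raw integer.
@+08  big-endian(81 91 f2 ea) = 0x8191f2ea
  opcode bits[31:25]=0x40: addi/RI
  rd: (w>>23)&0x3=0x3 → R3
  imm: (w>>0)&0x7fffff=0x11f2ea → #1176298

#1176298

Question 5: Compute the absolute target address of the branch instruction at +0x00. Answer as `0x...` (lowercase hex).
0xc628

[00] 66 00 00 08 → 0x66000008
  top 7b → 0x33 → jnz [J]
  imm@[24:0]=0x8 ⇒ #8
  target = base 0xc61c + off 0x00 + 4 + imm 8 = 0xc628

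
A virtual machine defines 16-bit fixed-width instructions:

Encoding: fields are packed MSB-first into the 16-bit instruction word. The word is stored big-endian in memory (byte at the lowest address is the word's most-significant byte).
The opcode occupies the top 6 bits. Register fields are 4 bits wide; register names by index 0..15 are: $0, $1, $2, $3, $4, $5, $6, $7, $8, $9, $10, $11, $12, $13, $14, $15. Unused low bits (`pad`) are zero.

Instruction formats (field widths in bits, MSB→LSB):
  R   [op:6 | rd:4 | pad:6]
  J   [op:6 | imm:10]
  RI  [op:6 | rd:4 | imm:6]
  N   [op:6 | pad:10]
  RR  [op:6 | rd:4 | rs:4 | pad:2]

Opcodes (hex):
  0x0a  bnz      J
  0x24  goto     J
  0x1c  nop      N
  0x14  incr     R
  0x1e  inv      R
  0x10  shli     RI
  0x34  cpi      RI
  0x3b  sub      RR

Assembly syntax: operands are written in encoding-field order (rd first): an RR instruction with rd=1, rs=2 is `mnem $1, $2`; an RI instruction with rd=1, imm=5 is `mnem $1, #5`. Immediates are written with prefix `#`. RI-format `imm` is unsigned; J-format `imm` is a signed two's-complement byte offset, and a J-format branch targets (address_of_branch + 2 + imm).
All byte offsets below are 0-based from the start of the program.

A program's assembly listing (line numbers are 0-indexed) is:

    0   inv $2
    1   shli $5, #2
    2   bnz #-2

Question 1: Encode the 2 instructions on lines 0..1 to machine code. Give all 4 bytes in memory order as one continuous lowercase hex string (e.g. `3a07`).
78804142

0. inv fields op=0x1e:6|rd=2:4|pad=0:6 → word 7880h → 78 80
1. shli fields op=0x10:6|rd=5:4|imm=2:6 → word 4142h → 41 42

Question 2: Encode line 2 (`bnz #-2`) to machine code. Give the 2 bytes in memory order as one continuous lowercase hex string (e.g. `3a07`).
2bfe

L2: bnz op=0xa:6|imm=-2:10 ⇒ 0x2bfe ⇒ big 2b fe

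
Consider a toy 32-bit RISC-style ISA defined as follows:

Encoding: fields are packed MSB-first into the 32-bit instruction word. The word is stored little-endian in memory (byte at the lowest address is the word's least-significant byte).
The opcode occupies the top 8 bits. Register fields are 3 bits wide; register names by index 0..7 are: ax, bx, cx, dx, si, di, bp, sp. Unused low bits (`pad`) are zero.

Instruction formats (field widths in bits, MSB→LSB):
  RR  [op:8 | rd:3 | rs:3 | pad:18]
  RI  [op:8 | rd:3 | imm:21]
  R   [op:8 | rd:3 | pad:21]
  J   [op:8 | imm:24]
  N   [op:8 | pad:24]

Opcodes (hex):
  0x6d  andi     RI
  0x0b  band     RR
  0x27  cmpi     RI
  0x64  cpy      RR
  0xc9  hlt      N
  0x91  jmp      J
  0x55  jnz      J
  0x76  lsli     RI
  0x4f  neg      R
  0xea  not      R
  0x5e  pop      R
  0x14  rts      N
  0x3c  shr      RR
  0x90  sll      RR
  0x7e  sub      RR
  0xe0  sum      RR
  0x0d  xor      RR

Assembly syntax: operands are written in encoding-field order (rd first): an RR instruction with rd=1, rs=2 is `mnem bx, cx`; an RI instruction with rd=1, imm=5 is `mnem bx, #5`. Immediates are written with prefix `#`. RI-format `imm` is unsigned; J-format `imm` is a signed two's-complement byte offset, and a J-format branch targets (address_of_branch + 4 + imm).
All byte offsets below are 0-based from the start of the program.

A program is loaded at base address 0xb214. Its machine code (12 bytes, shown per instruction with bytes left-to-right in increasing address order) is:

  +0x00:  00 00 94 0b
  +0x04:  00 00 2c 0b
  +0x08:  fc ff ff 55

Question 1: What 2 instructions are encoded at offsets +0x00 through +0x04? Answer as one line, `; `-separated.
off 0x00: read 00 00 94 0b as little → 0x0b940000
  op=0x0b940000>>24=0xb ⇒ band (RR)
  [23:21] rd=4 = si
  [20:18] rs=5 = di
off 0x04: read 00 00 2c 0b as little → 0x0b2c0000
  op=0x0b2c0000>>24=0xb ⇒ band (RR)
  [23:21] rd=1 = bx
  [20:18] rs=3 = dx

band si, di; band bx, dx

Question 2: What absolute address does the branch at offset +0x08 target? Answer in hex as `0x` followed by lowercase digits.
+0x08: fc ff ff 55 ⇒ word 0x55fffffc (little)
  op=0x55fffffc>>24=0x55 ⇒ jnz (J)
  [23:0] imm=16777212 (s24→-4) = #-4
  target = base 0xb214 + off 0x08 + 4 + imm -4 = 0xb21c

0xb21c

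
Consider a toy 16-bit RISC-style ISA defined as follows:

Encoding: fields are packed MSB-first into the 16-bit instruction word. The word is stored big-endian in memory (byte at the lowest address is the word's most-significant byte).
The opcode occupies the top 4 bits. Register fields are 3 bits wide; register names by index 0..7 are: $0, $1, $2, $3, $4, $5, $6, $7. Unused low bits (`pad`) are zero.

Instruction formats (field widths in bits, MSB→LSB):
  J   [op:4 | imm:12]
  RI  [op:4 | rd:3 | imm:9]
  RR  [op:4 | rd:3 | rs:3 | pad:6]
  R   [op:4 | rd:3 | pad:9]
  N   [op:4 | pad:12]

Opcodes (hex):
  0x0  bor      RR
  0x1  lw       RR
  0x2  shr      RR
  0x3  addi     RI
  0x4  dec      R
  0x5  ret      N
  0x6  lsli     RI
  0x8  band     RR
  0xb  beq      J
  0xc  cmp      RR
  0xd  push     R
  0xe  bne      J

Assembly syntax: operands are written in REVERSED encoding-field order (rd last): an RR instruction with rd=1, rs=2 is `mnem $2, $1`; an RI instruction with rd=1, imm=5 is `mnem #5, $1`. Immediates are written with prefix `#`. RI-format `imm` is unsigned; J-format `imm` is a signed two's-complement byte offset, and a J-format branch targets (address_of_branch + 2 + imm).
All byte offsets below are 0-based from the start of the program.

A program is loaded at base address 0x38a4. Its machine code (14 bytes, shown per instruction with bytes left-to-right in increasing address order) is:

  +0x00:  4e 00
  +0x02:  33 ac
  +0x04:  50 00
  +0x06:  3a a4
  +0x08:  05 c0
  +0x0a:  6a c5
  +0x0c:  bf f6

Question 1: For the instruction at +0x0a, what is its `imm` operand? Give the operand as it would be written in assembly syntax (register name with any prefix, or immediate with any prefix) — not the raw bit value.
+0x0a: 6a c5 ⇒ word 0x6ac5 (big)
  top 4b → 0x6 → lsli [RI]
  rd@[11:9]=0x5 ⇒ $5
  imm@[8:0]=0xc5 ⇒ #197

#197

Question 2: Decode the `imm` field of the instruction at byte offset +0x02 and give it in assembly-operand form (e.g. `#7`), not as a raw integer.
[02] 33 ac → 0x33ac
  opcode bits[15:12]=0x3: addi/RI
  rd: (w>>9)&0x7=0x1 → $1
  imm: (w>>0)&0x1ff=0x1ac → #428

#428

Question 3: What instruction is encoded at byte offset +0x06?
addi #164, $5

+0x06: 3a a4 ⇒ word 0x3aa4 (big)
  op=0x3aa4>>12=0x3 ⇒ addi (RI)
  rd: (w>>9)&0x7=0x5 → $5
  imm: (w>>0)&0x1ff=0xa4 → #164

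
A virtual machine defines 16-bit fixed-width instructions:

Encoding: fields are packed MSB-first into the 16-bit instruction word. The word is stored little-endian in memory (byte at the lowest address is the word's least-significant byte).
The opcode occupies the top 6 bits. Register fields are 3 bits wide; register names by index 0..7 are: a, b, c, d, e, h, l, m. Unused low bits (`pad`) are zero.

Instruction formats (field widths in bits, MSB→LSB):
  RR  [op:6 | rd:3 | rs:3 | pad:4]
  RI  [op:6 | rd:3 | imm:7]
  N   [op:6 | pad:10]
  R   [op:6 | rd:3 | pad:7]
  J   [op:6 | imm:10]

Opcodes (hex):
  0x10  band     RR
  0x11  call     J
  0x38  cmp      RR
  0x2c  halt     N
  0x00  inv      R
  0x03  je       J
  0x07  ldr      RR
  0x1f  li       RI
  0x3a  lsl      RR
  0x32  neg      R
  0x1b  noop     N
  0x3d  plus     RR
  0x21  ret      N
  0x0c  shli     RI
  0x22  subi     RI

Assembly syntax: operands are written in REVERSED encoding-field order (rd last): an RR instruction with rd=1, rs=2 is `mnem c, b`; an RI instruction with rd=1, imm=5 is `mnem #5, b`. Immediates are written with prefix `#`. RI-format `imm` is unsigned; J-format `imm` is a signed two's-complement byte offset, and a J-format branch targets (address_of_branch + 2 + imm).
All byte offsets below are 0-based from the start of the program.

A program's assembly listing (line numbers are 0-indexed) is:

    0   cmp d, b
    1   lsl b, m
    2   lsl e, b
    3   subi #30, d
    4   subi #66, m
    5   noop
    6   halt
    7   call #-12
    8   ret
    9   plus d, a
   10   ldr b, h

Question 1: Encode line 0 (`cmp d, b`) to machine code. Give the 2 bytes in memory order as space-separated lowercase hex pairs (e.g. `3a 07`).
L0: cmp op=0x38:6|rd=1:3|rs=3:3|pad=0:4 ⇒ 0xe0b0 ⇒ little b0 e0

b0 e0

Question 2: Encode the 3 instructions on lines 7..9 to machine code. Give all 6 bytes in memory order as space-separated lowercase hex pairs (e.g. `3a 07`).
7. call fields op=0x11:6|imm=-12:10 → word 47f4h → f4 47
8. ret fields op=0x21:6|pad=0:10 → word 8400h → 00 84
9. plus fields op=0x3d:6|rd=0:3|rs=3:3|pad=0:4 → word f430h → 30 f4

f4 47 00 84 30 f4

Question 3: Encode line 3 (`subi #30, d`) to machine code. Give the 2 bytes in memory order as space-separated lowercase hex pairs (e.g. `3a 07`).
line 3 (subi): pack op=0x22:6|rd=3:3|imm=30:7 = 0x899e; little→ 9e 89

9e 89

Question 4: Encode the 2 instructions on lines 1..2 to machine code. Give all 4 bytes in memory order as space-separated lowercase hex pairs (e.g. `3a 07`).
90 eb c0 e8

1. lsl fields op=0x3a:6|rd=7:3|rs=1:3|pad=0:4 → word eb90h → 90 eb
2. lsl fields op=0x3a:6|rd=1:3|rs=4:3|pad=0:4 → word e8c0h → c0 e8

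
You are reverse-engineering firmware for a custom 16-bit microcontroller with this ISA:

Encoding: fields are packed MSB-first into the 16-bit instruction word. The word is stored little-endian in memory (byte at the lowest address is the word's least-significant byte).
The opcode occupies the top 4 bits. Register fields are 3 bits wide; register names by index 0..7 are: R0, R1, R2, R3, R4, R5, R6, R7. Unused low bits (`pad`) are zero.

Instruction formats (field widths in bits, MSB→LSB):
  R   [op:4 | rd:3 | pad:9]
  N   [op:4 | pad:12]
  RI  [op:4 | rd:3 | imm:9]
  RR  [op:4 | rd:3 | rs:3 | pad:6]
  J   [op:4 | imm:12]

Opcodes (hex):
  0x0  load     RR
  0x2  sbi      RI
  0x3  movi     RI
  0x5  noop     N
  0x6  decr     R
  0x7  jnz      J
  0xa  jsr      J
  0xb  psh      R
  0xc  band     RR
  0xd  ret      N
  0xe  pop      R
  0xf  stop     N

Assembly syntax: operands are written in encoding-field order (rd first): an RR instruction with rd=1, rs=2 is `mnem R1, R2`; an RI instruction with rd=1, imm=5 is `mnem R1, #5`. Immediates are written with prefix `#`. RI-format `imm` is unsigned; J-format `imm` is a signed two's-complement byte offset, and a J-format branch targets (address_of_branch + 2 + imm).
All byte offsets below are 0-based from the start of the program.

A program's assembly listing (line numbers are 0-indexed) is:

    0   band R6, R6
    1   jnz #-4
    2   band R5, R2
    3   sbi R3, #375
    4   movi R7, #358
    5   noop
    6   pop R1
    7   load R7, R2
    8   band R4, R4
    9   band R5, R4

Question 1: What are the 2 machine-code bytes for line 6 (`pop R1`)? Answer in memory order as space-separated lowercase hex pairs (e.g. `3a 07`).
L6: pop op=0xe:4|rd=1:3|pad=0:9 ⇒ 0xe200 ⇒ little 00 e2

00 e2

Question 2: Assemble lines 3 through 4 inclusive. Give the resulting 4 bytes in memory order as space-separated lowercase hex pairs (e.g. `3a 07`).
line 3 (sbi): pack op=0x2:4|rd=3:3|imm=375:9 = 0x2777; little→ 77 27
line 4 (movi): pack op=0x3:4|rd=7:3|imm=358:9 = 0x3f66; little→ 66 3f

77 27 66 3f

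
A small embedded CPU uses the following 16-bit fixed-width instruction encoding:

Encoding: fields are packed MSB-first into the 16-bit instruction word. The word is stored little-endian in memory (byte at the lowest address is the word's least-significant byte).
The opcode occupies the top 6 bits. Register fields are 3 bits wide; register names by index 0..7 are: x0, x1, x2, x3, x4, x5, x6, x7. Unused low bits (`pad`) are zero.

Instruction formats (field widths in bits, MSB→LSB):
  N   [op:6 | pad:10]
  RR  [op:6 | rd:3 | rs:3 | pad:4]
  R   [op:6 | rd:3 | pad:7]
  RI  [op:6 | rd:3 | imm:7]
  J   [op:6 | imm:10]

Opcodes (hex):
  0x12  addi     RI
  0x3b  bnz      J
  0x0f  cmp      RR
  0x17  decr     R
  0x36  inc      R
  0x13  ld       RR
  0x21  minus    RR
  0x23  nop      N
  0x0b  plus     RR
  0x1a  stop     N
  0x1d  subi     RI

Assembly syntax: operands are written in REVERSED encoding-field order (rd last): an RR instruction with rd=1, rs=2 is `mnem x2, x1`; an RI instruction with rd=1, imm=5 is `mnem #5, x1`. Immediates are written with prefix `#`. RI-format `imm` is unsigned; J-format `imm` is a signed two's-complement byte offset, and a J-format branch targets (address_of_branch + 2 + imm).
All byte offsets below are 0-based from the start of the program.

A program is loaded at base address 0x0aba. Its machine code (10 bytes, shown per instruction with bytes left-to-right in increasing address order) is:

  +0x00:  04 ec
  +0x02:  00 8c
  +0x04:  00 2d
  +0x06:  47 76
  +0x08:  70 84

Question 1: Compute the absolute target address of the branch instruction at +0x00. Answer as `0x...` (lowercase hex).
0x0ac0

@+00  little-endian(04 ec) = 0xec04
  opcode bits[15:10]=0x3b: bnz/J
  imm: (w>>0)&0x3ff=0x4 → #4
  target = base 0x0aba + off 0x00 + 2 + imm 4 = 0x0ac0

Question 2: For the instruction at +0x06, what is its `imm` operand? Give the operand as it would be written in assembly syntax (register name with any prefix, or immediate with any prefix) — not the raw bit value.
@+06  little-endian(47 76) = 0x7647
  top 6b → 0x1d → subi [RI]
  rd@[9:7]=0x4 ⇒ x4
  imm@[6:0]=0x47 ⇒ #71

#71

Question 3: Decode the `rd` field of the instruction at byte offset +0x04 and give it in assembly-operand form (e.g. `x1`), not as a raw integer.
off 0x04: read 00 2d as little → 0x2d00
  opcode bits[15:10]=0xb: plus/RR
  [9:7] rd=2 = x2
  [6:4] rs=0 = x0

x2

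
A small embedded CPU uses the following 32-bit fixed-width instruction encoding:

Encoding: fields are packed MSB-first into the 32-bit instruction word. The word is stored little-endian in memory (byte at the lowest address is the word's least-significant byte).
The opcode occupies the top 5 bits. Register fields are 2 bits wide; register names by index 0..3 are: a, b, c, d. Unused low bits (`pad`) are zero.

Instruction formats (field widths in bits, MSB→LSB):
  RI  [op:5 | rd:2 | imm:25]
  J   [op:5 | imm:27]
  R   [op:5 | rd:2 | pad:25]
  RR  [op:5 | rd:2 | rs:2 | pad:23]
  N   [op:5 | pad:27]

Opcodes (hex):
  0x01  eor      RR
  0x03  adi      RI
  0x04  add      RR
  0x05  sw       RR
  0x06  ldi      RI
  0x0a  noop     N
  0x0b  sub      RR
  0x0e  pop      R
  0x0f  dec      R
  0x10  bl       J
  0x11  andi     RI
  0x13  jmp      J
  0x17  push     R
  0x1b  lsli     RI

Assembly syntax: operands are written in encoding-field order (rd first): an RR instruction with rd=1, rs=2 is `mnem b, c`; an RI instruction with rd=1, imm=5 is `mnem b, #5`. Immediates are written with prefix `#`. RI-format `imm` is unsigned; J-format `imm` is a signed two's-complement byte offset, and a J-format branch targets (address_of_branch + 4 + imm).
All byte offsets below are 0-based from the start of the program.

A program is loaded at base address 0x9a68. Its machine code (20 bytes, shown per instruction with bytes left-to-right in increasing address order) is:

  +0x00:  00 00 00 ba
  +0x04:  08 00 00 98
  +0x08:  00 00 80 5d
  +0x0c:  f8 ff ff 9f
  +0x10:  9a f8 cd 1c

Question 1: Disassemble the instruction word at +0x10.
adi c, #13498522

+0x10: 9a f8 cd 1c ⇒ word 0x1ccdf89a (little)
  opcode bits[31:27]=0x3: adi/RI
  rd: (w>>25)&0x3=0x2 → c
  imm: (w>>0)&0x1ffffff=0xcdf89a → #13498522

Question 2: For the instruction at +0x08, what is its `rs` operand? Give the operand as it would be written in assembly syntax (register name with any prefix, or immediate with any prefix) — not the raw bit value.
d

[08] 00 00 80 5d → 0x5d800000
  op=0x5d800000>>27=0xb ⇒ sub (RR)
  rd@[26:25]=0x2 ⇒ c
  rs@[24:23]=0x3 ⇒ d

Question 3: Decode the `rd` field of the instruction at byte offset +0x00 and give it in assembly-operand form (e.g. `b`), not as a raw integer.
[00] 00 00 00 ba → 0xba000000
  top 5b → 0x17 → push [R]
  rd@[26:25]=0x1 ⇒ b

b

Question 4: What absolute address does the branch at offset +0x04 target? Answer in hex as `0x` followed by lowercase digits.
0x9a78

[04] 08 00 00 98 → 0x98000008
  op=0x98000008>>27=0x13 ⇒ jmp (J)
  [26:0] imm=8 = #8
  target = base 0x9a68 + off 0x04 + 4 + imm 8 = 0x9a78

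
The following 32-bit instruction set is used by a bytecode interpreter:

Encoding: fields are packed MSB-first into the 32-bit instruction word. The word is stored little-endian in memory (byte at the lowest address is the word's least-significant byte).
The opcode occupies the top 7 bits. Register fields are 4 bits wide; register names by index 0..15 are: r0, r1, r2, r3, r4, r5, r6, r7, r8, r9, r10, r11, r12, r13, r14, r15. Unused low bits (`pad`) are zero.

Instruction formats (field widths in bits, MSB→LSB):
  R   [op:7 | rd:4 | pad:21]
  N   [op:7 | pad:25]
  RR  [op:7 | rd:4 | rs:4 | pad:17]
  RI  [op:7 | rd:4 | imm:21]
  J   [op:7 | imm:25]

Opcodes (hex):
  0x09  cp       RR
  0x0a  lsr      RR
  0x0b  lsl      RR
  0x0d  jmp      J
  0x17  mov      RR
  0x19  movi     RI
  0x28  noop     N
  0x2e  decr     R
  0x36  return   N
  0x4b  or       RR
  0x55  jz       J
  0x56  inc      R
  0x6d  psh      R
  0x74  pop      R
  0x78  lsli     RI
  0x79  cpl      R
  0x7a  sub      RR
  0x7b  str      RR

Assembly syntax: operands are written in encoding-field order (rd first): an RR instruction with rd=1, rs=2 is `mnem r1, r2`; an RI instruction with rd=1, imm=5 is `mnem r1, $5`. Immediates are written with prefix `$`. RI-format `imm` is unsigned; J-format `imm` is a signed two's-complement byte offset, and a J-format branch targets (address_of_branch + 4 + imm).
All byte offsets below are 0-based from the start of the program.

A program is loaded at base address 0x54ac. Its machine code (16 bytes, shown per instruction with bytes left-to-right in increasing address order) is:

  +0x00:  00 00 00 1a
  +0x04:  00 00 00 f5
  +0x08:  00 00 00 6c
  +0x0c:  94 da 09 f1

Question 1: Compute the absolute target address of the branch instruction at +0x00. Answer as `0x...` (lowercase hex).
0x54b0

off 0x00: read 00 00 00 1a as little → 0x1a000000
  opcode bits[31:25]=0xd: jmp/J
  imm@[24:0]=0x0 ⇒ $0
  target = base 0x54ac + off 0x00 + 4 + imm 0 = 0x54b0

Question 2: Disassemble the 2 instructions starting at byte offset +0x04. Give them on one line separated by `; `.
sub r8, r0; return

+0x04: 00 00 00 f5 ⇒ word 0xf5000000 (little)
  op=0xf5000000>>25=0x7a ⇒ sub (RR)
  rd: (w>>21)&0xf=0x8 → r8
  rs: (w>>17)&0xf=0x0 → r0
+0x08: 00 00 00 6c ⇒ word 0x6c000000 (little)
  op=0x6c000000>>25=0x36 ⇒ return (N)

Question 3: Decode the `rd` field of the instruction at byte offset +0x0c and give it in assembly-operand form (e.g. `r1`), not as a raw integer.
r8

off 0x0c: read 94 da 09 f1 as little → 0xf109da94
  op=0xf109da94>>25=0x78 ⇒ lsli (RI)
  rd@[24:21]=0x8 ⇒ r8
  imm@[20:0]=0x9da94 ⇒ $645780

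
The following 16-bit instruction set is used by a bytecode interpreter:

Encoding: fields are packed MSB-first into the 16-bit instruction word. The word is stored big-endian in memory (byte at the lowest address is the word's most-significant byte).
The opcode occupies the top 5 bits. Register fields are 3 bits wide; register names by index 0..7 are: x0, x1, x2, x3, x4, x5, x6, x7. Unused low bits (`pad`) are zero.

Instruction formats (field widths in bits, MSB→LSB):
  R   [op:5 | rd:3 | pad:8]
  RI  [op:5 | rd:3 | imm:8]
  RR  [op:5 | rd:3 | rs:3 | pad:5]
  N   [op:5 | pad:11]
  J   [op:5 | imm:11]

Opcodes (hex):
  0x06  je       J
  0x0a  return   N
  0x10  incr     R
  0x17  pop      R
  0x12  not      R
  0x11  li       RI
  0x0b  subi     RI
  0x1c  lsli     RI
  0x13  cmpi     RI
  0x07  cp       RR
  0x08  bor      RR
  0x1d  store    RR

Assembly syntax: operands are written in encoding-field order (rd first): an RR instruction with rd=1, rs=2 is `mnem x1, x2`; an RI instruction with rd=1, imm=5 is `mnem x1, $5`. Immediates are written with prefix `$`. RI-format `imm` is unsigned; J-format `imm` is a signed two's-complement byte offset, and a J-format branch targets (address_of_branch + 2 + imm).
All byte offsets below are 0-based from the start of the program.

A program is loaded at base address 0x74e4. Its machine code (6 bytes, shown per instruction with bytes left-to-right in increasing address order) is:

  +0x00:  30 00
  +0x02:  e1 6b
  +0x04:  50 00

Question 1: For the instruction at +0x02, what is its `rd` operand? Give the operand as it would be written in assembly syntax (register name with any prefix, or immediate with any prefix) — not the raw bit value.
x1

@+02  big-endian(e1 6b) = 0xe16b
  top 5b → 0x1c → lsli [RI]
  rd: (w>>8)&0x7=0x1 → x1
  imm: (w>>0)&0xff=0x6b → $107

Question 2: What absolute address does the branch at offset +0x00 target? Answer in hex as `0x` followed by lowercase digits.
+0x00: 30 00 ⇒ word 0x3000 (big)
  top 5b → 0x6 → je [J]
  imm: (w>>0)&0x7ff=0x0 → $0
  target = base 0x74e4 + off 0x00 + 2 + imm 0 = 0x74e6

0x74e6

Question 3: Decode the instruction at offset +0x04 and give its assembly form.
return

@+04  big-endian(50 00) = 0x5000
  top 5b → 0xa → return [N]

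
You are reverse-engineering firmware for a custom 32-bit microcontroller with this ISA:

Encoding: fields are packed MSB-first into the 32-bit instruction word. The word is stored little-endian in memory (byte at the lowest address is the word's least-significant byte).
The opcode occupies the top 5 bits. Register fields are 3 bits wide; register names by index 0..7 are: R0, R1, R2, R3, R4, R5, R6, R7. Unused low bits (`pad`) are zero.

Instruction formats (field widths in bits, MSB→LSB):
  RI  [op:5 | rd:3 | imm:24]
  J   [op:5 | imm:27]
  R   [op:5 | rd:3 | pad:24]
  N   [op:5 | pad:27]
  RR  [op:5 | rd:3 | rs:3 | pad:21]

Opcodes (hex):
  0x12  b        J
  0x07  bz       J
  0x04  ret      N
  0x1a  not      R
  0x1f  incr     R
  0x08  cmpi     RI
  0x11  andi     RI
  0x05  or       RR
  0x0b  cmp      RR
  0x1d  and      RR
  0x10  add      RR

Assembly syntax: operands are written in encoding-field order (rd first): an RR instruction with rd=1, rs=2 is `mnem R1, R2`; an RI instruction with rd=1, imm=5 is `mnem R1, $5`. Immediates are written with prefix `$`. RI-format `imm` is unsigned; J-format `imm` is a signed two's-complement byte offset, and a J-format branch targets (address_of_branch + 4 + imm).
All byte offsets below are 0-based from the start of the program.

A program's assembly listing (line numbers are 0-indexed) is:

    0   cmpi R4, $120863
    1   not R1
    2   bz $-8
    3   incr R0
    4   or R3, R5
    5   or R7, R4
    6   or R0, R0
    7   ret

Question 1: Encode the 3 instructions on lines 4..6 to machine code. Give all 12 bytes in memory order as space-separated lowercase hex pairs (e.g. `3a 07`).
4. or fields op=0x5:5|rd=3:3|rs=5:3|pad=0:21 → word 2ba00000h → 00 00 a0 2b
5. or fields op=0x5:5|rd=7:3|rs=4:3|pad=0:21 → word 2f800000h → 00 00 80 2f
6. or fields op=0x5:5|rd=0:3|rs=0:3|pad=0:21 → word 28000000h → 00 00 00 28

00 00 a0 2b 00 00 80 2f 00 00 00 28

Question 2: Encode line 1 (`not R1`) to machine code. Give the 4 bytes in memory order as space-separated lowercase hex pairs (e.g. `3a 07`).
00 00 00 d1

1. not fields op=0x1a:5|rd=1:3|pad=0:24 → word d1000000h → 00 00 00 d1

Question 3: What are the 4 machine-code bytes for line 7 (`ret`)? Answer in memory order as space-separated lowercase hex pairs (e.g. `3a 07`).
00 00 00 20

line 7 (ret): pack op=0x4:5|pad=0:27 = 0x20000000; little→ 00 00 00 20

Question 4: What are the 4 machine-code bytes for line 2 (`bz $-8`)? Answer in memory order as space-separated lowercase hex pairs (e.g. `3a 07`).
line 2 (bz): pack op=0x7:5|imm=-8:27 = 0x3ffffff8; little→ f8 ff ff 3f

f8 ff ff 3f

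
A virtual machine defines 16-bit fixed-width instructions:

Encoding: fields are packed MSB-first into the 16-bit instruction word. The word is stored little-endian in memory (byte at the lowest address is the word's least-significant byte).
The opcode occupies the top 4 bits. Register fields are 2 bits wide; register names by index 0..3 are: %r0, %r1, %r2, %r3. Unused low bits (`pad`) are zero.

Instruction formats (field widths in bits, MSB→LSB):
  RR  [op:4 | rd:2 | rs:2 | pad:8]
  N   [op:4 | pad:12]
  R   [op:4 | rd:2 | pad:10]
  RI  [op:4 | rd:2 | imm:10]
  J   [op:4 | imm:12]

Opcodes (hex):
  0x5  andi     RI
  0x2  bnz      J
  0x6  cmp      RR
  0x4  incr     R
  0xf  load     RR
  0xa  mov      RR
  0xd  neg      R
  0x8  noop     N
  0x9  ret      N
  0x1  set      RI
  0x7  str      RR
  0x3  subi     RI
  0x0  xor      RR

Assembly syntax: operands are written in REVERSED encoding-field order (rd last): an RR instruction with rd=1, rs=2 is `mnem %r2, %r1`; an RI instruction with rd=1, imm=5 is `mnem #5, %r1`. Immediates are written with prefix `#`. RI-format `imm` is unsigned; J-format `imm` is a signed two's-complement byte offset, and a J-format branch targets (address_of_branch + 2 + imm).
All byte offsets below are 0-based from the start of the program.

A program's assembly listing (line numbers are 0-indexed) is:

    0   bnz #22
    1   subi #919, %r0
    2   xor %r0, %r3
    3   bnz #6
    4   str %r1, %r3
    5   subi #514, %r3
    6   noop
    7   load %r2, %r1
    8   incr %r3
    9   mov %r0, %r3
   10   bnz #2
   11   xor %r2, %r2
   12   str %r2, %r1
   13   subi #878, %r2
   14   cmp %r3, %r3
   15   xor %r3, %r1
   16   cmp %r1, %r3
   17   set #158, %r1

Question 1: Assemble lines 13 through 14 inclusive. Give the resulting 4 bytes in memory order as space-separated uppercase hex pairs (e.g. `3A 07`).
13. subi fields op=0x3:4|rd=2:2|imm=878:10 → word 3b6eh → 6e 3b
14. cmp fields op=0x6:4|rd=3:2|rs=3:2|pad=0:8 → word 6f00h → 00 6f

6E 3B 00 6F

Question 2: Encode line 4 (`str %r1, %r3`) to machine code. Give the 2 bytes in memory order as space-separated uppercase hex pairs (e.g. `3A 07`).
00 7D

4. str fields op=0x7:4|rd=3:2|rs=1:2|pad=0:8 → word 7d00h → 00 7d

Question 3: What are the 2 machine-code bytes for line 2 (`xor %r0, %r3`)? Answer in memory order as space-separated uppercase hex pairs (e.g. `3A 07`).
line 2 (xor): pack op=0x0:4|rd=3:2|rs=0:2|pad=0:8 = 0x0c00; little→ 00 0c

00 0C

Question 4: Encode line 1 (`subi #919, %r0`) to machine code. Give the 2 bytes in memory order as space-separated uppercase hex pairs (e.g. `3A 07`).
1. subi fields op=0x3:4|rd=0:2|imm=919:10 → word 3397h → 97 33

97 33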